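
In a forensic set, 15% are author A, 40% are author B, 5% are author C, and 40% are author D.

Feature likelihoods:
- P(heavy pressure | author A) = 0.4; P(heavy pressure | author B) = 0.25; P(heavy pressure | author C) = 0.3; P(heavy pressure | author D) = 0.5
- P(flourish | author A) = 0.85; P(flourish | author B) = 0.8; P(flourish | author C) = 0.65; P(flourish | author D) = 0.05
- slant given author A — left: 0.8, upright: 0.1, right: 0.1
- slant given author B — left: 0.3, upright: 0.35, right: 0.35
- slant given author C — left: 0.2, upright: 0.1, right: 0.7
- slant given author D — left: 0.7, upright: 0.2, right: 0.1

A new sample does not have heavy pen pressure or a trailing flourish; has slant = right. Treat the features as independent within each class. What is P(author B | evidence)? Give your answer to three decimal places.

author A: 0.15 × (1−0.4) × (1−0.85) × 0.1 = 0.00135
author B: 0.4 × (1−0.25) × (1−0.8) × 0.35 = 0.021
author C: 0.05 × (1−0.3) × (1−0.65) × 0.7 = 0.008575
author D: 0.4 × (1−0.5) × (1−0.05) × 0.1 = 0.019
P(author B | x) = 0.021 / 0.049925 ≈ 0.421

0.421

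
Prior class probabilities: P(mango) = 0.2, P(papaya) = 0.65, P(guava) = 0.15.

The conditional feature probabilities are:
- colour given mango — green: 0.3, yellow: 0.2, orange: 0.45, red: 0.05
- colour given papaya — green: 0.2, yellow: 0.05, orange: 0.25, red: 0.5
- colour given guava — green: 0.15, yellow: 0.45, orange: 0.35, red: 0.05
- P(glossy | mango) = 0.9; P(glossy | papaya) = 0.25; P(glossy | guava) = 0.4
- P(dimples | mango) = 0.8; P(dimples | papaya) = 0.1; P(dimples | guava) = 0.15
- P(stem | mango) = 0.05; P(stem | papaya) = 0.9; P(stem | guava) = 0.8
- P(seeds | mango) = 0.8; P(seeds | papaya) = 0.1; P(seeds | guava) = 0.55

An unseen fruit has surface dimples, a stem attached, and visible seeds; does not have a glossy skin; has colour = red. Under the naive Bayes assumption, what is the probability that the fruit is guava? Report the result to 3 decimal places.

mango: 0.2 × 0.05 × (1−0.9) × 0.8 × 0.05 × 0.8 = 0.000032
papaya: 0.65 × 0.5 × (1−0.25) × 0.1 × 0.9 × 0.1 = 0.00219375
guava: 0.15 × 0.05 × (1−0.4) × 0.15 × 0.8 × 0.55 = 0.000297
P(guava | x) = 0.000297 / 0.00252275 ≈ 0.118

0.118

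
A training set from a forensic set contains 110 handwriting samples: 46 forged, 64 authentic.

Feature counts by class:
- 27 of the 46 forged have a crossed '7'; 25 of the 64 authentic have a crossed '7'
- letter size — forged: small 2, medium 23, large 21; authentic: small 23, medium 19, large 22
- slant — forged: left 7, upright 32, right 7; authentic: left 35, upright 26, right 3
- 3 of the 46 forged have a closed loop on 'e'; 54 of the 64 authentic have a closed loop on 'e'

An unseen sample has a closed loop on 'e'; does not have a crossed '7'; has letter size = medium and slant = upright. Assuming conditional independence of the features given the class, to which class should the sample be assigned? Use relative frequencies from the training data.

authentic

forged: (46/110) × (19/46) × (23/46) × (32/46) × (3/46) ≈ 0.0039182
authentic: (64/110) × (39/64) × (19/64) × (26/64) × (54/64) ≈ 0.0360789
Highest score → authentic.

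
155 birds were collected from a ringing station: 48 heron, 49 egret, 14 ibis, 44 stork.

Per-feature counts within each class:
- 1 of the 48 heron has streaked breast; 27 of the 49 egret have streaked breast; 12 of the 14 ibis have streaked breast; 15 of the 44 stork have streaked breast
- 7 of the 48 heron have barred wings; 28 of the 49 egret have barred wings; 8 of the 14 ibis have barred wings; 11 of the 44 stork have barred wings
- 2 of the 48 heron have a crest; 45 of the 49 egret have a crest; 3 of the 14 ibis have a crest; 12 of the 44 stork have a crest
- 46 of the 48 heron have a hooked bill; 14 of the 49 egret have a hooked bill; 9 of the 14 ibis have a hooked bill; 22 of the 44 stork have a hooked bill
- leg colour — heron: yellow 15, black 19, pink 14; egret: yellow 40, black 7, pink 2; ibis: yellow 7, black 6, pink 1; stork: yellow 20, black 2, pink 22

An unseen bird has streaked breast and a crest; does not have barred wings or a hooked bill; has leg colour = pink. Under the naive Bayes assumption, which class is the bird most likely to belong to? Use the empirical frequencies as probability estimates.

stork

heron: (48/155) × (1/48) × (41/48) × (2/48) × (2/48) × (14/48) ≈ 0.00000279046
egret: (49/155) × (27/49) × (21/49) × (45/49) × (35/49) × (2/49) ≈ 0.00199884
ibis: (14/155) × (12/14) × (6/14) × (3/14) × (5/14) × (1/14) ≈ 0.000181376
stork: (44/155) × (15/44) × (33/44) × (12/44) × (22/44) × (22/44) ≈ 0.00494868
Highest score → stork.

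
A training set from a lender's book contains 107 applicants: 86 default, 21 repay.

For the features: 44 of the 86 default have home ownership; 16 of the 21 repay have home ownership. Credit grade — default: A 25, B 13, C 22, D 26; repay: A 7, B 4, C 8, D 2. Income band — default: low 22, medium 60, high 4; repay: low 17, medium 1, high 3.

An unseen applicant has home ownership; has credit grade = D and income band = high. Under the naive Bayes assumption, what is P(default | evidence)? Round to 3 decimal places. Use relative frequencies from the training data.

0.740

default: (86/107) × (44/86) × (26/86) × (4/86) ≈ 0.00578236
repay: (21/107) × (16/21) × (2/21) × (3/21) ≈ 0.00203446
P(default | x) = 0.00578236 / 0.00781682 ≈ 0.740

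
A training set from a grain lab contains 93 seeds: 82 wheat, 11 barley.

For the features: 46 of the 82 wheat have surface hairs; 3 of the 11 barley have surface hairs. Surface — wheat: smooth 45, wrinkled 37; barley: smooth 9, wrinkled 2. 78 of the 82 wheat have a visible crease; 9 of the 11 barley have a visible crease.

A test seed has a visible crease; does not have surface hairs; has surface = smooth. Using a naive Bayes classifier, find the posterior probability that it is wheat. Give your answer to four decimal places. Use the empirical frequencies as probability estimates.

wheat: (82/93) × (36/82) × (45/82) × (78/82) ≈ 0.202069
barley: (11/93) × (8/11) × (9/11) × (9/11) ≈ 0.0575846
P(wheat | x) = 0.202069 / 0.2596536 ≈ 0.7782

0.7782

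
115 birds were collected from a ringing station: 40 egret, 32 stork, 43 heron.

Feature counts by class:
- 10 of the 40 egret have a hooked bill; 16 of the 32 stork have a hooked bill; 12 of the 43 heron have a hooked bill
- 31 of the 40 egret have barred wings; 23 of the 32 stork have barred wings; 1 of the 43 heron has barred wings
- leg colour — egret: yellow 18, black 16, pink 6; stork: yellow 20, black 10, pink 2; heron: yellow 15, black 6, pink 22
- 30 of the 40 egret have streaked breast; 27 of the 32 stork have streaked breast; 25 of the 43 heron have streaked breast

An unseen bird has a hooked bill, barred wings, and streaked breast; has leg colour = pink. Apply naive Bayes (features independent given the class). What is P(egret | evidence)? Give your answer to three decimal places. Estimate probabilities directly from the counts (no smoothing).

egret: (40/115) × (10/40) × (31/40) × (6/40) × (30/40) ≈ 0.00758152
stork: (32/115) × (16/32) × (23/32) × (2/32) × (27/32) = 0.0052734375
heron: (43/115) × (12/43) × (1/43) × (22/43) × (25/43) ≈ 0.00072184
P(egret | x) = 0.00758152 / 0.0135767975 ≈ 0.558

0.558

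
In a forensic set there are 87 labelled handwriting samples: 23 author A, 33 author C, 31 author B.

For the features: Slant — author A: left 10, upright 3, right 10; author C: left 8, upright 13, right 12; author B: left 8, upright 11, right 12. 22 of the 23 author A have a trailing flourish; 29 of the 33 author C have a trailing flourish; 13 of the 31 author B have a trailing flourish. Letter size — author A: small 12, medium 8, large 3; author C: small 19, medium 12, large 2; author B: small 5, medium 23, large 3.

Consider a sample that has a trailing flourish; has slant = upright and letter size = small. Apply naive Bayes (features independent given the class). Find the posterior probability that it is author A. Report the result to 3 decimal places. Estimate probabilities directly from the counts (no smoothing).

0.170

author A: (23/87) × (3/23) × (22/23) × (12/23) ≈ 0.0172088
author C: (33/87) × (13/33) × (29/33) × (19/33) ≈ 0.0756045
author B: (31/87) × (11/31) × (13/31) × (5/31) ≈ 0.00855192
P(author A | x) = 0.0172088 / 0.10136522 ≈ 0.170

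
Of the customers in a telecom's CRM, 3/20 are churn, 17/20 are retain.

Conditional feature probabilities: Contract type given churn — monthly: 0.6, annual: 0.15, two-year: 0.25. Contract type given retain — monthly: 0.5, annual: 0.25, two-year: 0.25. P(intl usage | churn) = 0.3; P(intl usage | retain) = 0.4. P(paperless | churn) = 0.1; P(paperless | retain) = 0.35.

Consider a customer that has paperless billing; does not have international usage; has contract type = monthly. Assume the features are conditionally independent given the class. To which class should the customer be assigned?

retain

churn: 0.15 × 0.6 × (1−0.3) × 0.1 = 0.0063
retain: 0.85 × 0.5 × (1−0.4) × 0.35 = 0.08925
Highest score → retain.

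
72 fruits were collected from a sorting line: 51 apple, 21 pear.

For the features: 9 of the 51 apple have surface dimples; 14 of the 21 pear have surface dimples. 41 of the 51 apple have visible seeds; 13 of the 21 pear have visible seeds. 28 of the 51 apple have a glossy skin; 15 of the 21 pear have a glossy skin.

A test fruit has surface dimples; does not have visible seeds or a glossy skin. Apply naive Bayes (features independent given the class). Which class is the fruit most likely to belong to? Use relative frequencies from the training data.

pear

apple: (51/72) × (9/51) × (10/51) × (23/51) ≈ 0.0110534
pear: (21/72) × (14/21) × (8/21) × (6/21) ≈ 0.021164
Highest score → pear.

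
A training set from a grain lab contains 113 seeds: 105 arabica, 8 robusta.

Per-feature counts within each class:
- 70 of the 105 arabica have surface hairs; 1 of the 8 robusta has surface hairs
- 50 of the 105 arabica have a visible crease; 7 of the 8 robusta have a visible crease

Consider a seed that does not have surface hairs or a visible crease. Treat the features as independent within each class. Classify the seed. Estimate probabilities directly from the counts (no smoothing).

arabica: (105/113) × (35/105) × (55/105) ≈ 0.162242
robusta: (8/113) × (7/8) × (1/8) ≈ 0.00774336
Highest score → arabica.

arabica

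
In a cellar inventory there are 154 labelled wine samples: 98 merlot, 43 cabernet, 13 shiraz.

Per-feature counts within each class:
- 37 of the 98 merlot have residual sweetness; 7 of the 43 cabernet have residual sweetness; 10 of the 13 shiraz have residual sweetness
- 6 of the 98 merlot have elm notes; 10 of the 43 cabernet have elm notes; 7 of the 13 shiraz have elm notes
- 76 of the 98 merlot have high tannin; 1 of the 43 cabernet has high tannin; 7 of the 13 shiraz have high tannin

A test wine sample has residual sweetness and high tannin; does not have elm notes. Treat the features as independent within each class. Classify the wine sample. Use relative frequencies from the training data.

merlot

merlot: (98/154) × (37/98) × (92/98) × (76/98) ≈ 0.174916
cabernet: (43/154) × (7/43) × (33/43) × (1/43) ≈ 0.000811249
shiraz: (13/154) × (10/13) × (6/13) × (7/13) ≈ 0.0161377
Highest score → merlot.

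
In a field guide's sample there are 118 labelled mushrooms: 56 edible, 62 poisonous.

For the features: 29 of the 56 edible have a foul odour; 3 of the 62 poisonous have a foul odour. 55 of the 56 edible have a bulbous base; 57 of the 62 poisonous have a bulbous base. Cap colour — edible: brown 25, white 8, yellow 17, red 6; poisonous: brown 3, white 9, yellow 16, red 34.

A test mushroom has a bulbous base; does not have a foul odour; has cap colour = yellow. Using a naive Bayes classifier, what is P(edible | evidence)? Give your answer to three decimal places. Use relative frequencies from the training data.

0.365

edible: (56/118) × (27/56) × (55/56) × (17/56) ≈ 0.0682209
poisonous: (62/118) × (59/62) × (57/62) × (16/62) ≈ 0.118626
P(edible | x) = 0.0682209 / 0.1868469 ≈ 0.365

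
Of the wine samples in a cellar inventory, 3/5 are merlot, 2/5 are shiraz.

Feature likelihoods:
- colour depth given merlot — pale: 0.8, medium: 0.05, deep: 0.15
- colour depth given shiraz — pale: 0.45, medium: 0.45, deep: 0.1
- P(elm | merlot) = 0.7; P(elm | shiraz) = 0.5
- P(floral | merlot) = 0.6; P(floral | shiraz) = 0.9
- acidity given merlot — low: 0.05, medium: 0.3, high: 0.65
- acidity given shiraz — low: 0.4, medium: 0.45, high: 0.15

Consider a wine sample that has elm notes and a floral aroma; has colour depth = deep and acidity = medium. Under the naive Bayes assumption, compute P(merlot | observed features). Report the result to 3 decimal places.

0.583

merlot: 0.6 × 0.15 × 0.7 × 0.6 × 0.3 = 0.01134
shiraz: 0.4 × 0.1 × 0.5 × 0.9 × 0.45 = 0.0081
P(merlot | x) = 0.01134 / 0.01944 ≈ 0.583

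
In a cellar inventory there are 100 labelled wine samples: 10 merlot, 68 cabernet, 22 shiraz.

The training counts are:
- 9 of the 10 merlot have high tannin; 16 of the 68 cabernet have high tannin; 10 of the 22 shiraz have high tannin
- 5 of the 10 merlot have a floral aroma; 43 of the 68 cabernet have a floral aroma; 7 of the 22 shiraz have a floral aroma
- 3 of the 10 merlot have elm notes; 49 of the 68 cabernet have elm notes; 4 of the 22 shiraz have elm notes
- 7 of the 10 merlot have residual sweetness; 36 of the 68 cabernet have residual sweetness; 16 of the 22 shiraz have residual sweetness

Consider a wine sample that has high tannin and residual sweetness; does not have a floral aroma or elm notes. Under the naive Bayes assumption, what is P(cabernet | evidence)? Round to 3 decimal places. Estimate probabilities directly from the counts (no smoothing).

merlot: (10/100) × (9/10) × (5/10) × (7/10) × (7/10) = 0.02205
cabernet: (68/100) × (16/68) × (25/68) × (19/68) × (36/68) ≈ 0.0087014
shiraz: (22/100) × (10/22) × (15/22) × (18/22) × (16/22) ≈ 0.040571
P(cabernet | x) = 0.0087014 / 0.0713224 ≈ 0.122

0.122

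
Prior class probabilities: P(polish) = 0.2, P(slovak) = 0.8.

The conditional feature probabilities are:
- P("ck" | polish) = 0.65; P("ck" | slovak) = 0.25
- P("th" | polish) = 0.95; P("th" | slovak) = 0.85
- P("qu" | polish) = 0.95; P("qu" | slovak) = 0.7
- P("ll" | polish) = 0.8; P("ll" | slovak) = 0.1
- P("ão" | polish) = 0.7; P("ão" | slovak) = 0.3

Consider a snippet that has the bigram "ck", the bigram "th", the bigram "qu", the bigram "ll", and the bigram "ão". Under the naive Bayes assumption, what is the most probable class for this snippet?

polish

polish: 0.2 × 0.65 × 0.95 × 0.95 × 0.8 × 0.7 = 0.065702
slovak: 0.8 × 0.25 × 0.85 × 0.7 × 0.1 × 0.3 = 0.00357
Highest score → polish.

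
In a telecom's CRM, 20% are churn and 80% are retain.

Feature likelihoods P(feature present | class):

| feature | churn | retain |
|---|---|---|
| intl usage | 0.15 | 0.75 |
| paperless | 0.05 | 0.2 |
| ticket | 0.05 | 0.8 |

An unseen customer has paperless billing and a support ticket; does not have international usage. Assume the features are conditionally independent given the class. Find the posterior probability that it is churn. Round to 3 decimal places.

0.013

churn: 0.2 × (1−0.15) × 0.05 × 0.05 = 0.000425
retain: 0.8 × (1−0.75) × 0.2 × 0.8 = 0.032
P(churn | x) = 0.000425 / 0.032425 ≈ 0.013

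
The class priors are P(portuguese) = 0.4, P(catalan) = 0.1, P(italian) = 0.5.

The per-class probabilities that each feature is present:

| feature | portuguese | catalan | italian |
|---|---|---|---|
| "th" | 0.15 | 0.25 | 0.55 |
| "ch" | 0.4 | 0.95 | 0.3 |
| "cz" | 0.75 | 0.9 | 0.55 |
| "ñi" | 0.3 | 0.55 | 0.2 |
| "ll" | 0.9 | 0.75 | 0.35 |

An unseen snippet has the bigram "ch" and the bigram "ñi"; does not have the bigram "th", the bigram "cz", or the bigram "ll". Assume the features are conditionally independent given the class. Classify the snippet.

portuguese: 0.4 × (1−0.15) × 0.4 × (1−0.75) × 0.3 × (1−0.9) = 0.00102
catalan: 0.1 × (1−0.25) × 0.95 × (1−0.9) × 0.55 × (1−0.75) = 0.0009796875
italian: 0.5 × (1−0.55) × 0.3 × (1−0.55) × 0.2 × (1−0.35) = 0.00394875
Highest score → italian.

italian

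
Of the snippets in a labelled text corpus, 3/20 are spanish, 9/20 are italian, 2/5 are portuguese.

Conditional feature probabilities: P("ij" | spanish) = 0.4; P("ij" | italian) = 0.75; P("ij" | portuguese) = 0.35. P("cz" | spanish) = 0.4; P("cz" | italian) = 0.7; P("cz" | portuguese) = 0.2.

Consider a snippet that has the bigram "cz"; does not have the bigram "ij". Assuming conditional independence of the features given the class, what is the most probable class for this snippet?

spanish: 0.15 × (1−0.4) × 0.4 = 0.036
italian: 0.45 × (1−0.75) × 0.7 = 0.07875
portuguese: 0.4 × (1−0.35) × 0.2 = 0.052
Highest score → italian.

italian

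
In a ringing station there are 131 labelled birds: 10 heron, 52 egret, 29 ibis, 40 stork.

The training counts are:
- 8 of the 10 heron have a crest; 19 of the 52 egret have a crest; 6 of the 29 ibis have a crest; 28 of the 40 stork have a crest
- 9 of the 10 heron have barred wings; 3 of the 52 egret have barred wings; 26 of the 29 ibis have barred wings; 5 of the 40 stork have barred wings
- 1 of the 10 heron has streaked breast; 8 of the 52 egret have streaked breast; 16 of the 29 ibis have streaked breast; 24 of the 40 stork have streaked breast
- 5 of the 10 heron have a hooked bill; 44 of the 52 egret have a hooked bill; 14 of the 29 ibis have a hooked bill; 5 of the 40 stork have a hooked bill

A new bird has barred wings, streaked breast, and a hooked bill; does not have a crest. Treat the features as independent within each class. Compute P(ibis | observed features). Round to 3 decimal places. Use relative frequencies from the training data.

0.924

heron: (10/131) × (2/10) × (9/10) × (1/10) × (5/10) ≈ 0.000687023
egret: (52/131) × (33/52) × (3/52) × (8/52) × (44/52) ≈ 0.00189189
ibis: (29/131) × (23/29) × (26/29) × (16/29) × (14/29) ≈ 0.041926
stork: (40/131) × (12/40) × (5/40) × (24/40) × (5/40) ≈ 0.000858779
P(ibis | x) = 0.041926 / 0.045363692 ≈ 0.924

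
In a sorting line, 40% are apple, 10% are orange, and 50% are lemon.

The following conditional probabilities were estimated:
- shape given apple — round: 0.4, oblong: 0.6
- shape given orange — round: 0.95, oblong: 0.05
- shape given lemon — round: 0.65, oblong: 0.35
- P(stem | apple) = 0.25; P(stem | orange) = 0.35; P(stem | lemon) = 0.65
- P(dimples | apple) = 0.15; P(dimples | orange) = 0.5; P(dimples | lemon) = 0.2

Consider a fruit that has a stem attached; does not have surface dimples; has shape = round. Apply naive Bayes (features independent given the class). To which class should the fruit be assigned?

lemon

apple: 0.4 × 0.4 × 0.25 × (1−0.15) = 0.034
orange: 0.1 × 0.95 × 0.35 × (1−0.5) = 0.016625
lemon: 0.5 × 0.65 × 0.65 × (1−0.2) = 0.169
Highest score → lemon.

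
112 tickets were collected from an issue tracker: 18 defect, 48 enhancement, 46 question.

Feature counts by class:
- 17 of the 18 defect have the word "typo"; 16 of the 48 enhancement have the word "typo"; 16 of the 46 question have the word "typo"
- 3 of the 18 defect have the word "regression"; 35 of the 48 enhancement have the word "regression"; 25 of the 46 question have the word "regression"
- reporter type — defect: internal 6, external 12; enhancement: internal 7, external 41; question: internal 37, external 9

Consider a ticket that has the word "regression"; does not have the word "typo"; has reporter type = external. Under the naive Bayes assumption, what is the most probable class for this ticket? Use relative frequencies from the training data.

defect: (18/112) × (1/18) × (3/18) × (12/18) ≈ 0.000992063
enhancement: (48/112) × (32/48) × (35/48) × (41/48) ≈ 0.177951
question: (46/112) × (30/46) × (25/46) × (9/46) ≈ 0.028482
Highest score → enhancement.

enhancement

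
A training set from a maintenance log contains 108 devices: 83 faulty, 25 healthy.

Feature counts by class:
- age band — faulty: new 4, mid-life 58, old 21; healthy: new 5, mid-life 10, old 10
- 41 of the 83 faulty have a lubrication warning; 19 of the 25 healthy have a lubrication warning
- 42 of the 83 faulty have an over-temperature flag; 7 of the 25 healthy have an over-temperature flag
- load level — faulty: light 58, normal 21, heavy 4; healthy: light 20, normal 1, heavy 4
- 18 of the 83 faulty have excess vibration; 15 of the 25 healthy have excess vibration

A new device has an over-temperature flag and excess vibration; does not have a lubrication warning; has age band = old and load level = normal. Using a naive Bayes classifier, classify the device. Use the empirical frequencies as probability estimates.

faulty: (83/108) × (21/83) × (42/83) × (42/83) × (21/83) × (18/83) ≈ 0.00273196
healthy: (25/108) × (10/25) × (6/25) × (7/25) × (1/25) × (15/25) ≈ 0.000149333
Highest score → faulty.

faulty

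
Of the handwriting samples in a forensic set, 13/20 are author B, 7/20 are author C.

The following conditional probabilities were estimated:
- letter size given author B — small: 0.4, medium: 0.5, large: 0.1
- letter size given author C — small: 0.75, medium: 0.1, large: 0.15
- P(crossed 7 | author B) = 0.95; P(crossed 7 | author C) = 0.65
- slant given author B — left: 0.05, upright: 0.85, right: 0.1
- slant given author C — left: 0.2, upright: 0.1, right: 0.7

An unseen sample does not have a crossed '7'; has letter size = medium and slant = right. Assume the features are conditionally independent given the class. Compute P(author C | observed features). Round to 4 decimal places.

author B: 0.65 × 0.5 × (1−0.95) × 0.1 = 0.001625
author C: 0.35 × 0.1 × (1−0.65) × 0.7 = 0.008575
P(author C | x) = 0.008575 / 0.0102 ≈ 0.8407

0.8407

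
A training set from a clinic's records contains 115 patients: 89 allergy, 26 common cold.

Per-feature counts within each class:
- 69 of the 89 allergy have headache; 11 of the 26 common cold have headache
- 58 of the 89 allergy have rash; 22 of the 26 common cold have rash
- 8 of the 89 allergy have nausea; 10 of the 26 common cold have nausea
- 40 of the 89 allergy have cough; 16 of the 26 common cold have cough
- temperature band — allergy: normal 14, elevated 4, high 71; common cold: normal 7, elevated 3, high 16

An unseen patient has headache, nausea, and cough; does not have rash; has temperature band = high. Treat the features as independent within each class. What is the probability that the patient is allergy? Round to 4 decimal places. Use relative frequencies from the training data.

0.7586

allergy: (89/115) × (69/89) × (31/89) × (8/89) × (40/89) × (71/89) ≈ 0.00673537
common cold: (26/115) × (11/26) × (4/26) × (10/26) × (16/26) × (16/26) ≈ 0.00214339
P(allergy | x) = 0.00673537 / 0.00887876 ≈ 0.7586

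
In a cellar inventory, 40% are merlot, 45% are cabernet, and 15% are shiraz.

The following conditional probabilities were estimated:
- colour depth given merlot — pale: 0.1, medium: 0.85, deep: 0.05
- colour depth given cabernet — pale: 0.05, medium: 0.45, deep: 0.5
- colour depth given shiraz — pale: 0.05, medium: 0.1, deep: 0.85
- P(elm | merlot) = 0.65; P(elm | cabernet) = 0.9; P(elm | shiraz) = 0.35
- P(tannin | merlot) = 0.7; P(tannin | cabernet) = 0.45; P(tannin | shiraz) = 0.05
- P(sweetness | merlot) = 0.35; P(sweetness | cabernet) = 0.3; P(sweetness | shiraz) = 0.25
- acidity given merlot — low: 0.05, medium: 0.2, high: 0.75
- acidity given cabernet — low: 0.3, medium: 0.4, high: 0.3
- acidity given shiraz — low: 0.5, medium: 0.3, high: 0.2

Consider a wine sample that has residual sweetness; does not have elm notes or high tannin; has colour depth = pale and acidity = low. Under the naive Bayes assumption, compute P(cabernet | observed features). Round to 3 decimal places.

0.146

merlot: 0.4 × 0.1 × (1−0.65) × (1−0.7) × 0.35 × 0.05 = 0.0000735
cabernet: 0.45 × 0.05 × (1−0.9) × (1−0.45) × 0.3 × 0.3 = 0.000111375
shiraz: 0.15 × 0.05 × (1−0.35) × (1−0.05) × 0.25 × 0.5 = 0.00057890625
P(cabernet | x) = 0.000111375 / 0.00076378125 ≈ 0.146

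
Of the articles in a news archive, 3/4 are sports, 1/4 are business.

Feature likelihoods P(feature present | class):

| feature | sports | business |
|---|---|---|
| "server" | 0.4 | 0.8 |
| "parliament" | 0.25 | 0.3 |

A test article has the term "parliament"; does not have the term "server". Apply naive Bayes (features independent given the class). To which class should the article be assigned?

sports: 0.75 × (1−0.4) × 0.25 = 0.1125
business: 0.25 × (1−0.8) × 0.3 = 0.015
Highest score → sports.

sports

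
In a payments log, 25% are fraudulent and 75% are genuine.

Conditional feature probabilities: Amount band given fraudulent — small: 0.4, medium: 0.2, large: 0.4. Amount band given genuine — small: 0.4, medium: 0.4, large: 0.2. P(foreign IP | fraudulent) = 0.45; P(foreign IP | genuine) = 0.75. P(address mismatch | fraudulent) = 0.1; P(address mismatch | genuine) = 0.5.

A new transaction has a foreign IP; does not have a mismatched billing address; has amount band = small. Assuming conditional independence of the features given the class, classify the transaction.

genuine

fraudulent: 0.25 × 0.4 × 0.45 × (1−0.1) = 0.0405
genuine: 0.75 × 0.4 × 0.75 × (1−0.5) = 0.1125
Highest score → genuine.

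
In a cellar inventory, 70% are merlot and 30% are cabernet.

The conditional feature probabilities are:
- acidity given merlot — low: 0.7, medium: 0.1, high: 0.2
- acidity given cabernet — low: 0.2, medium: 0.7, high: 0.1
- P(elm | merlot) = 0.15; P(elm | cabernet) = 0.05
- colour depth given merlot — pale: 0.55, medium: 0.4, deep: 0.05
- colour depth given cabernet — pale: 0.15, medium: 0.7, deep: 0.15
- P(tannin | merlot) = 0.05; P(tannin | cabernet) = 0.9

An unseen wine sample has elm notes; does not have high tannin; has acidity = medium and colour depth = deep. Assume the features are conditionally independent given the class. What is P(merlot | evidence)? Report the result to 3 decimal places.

0.760

merlot: 0.7 × 0.1 × 0.15 × 0.05 × (1−0.05) = 0.00049875
cabernet: 0.3 × 0.7 × 0.05 × 0.15 × (1−0.9) = 0.0001575
P(merlot | x) = 0.00049875 / 0.00065625 ≈ 0.760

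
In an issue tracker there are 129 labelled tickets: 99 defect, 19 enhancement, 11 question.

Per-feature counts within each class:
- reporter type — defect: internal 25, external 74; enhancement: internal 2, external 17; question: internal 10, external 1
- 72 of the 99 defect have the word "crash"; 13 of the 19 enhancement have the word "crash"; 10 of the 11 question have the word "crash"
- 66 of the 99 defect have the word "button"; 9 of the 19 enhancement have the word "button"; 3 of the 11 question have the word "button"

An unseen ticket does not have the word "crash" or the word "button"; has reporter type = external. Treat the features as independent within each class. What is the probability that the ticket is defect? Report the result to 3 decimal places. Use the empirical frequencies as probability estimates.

0.699

defect: (99/129) × (74/99) × (27/99) × (33/99) ≈ 0.0521494
enhancement: (19/129) × (17/19) × (6/19) × (10/19) ≈ 0.021903
question: (11/129) × (1/11) × (1/11) × (8/11) ≈ 0.000512525
P(defect | x) = 0.0521494 / 0.074564925 ≈ 0.699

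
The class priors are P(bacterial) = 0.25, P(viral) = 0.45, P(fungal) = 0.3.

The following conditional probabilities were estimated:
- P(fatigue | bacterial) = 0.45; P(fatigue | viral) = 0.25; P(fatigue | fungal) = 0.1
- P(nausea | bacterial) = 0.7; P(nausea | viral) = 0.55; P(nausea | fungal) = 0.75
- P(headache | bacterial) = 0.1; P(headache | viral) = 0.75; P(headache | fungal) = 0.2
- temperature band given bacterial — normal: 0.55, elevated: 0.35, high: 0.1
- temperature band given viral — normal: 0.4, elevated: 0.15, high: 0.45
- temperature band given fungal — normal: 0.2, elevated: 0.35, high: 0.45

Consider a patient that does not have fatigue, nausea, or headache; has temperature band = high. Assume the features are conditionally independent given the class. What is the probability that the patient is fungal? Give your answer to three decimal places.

0.539

bacterial: 0.25 × (1−0.45) × (1−0.7) × (1−0.1) × 0.1 = 0.0037125
viral: 0.45 × (1−0.25) × (1−0.55) × (1−0.75) × 0.45 = 0.0170859375
fungal: 0.3 × (1−0.1) × (1−0.75) × (1−0.2) × 0.45 = 0.0243
P(fungal | x) = 0.0243 / 0.0450984375 ≈ 0.539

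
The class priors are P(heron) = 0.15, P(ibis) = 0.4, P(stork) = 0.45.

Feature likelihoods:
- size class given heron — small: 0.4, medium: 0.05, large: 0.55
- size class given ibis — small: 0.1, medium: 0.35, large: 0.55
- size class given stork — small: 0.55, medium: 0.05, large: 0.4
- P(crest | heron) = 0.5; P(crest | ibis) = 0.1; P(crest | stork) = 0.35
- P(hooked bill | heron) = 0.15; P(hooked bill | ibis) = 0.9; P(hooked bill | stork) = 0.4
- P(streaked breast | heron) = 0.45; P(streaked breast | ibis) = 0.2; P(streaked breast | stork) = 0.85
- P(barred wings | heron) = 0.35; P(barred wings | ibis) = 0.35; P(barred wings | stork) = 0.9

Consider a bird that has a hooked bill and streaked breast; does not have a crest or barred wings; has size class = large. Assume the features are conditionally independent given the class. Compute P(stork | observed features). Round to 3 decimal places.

heron: 0.15 × 0.55 × (1−0.5) × 0.15 × 0.45 × (1−0.35) = 0.00180984375
ibis: 0.4 × 0.55 × (1−0.1) × 0.9 × 0.2 × (1−0.35) = 0.023166
stork: 0.45 × 0.4 × (1−0.35) × 0.4 × 0.85 × (1−0.9) = 0.003978
P(stork | x) = 0.003978 / 0.02895384375 ≈ 0.137

0.137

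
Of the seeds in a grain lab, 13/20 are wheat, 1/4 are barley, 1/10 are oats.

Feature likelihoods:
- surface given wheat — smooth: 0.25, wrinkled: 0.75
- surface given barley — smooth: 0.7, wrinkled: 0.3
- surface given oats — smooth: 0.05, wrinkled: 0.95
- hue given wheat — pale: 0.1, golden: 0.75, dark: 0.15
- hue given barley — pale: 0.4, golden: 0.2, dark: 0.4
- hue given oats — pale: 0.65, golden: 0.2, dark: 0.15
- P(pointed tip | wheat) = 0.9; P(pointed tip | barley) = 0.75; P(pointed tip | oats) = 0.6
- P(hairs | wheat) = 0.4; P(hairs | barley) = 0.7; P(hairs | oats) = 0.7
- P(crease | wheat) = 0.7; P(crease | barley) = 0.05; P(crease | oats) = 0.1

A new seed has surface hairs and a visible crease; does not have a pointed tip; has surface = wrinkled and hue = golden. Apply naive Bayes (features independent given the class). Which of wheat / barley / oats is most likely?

wheat: 0.65 × 0.75 × 0.75 × (1−0.9) × 0.4 × 0.7 = 0.0102375
barley: 0.25 × 0.3 × 0.2 × (1−0.75) × 0.7 × 0.05 = 0.00013125
oats: 0.1 × 0.95 × 0.2 × (1−0.6) × 0.7 × 0.1 = 0.000532
Highest score → wheat.

wheat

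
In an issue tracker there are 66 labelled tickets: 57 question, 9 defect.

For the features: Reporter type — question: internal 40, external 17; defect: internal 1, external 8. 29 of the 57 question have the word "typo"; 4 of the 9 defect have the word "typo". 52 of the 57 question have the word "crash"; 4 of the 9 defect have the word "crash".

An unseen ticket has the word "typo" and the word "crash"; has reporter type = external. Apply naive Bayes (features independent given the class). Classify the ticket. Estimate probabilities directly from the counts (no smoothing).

question

question: (57/66) × (17/57) × (29/57) × (52/57) ≈ 0.119552
defect: (9/66) × (8/9) × (4/9) × (4/9) ≈ 0.0239431
Highest score → question.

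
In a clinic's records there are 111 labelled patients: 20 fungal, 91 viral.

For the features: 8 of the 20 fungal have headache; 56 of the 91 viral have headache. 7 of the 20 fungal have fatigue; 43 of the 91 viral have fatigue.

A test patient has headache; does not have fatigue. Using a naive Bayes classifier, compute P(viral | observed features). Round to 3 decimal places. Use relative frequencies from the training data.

fungal: (20/111) × (8/20) × (13/20) ≈ 0.0468468
viral: (91/111) × (56/91) × (48/91) ≈ 0.266112
P(viral | x) = 0.266112 / 0.3129588 ≈ 0.850

0.850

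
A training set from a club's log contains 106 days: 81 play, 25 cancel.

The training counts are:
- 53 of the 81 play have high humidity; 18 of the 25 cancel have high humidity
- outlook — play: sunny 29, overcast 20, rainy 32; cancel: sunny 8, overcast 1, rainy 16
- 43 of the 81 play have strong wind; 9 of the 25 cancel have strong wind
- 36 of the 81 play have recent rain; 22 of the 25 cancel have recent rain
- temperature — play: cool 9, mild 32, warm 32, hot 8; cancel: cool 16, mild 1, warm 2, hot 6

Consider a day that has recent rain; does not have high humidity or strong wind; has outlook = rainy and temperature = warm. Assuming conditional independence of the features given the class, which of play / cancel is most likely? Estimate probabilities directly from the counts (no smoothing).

play

play: (81/106) × (28/81) × (32/81) × (38/81) × (36/81) × (32/81) ≈ 0.00859603
cancel: (25/106) × (7/25) × (16/25) × (16/25) × (22/25) × (2/25) ≈ 0.00190425
Highest score → play.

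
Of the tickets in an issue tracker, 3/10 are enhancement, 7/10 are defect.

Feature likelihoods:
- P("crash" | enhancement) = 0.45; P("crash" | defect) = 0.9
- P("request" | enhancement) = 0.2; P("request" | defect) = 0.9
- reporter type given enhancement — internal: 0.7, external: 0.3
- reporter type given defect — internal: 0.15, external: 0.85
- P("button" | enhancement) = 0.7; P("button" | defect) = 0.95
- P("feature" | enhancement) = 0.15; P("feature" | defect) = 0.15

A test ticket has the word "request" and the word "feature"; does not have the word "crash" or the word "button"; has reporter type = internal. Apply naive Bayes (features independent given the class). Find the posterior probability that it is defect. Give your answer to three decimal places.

0.064

enhancement: 0.3 × (1−0.45) × 0.2 × 0.7 × (1−0.7) × 0.15 = 0.0010395
defect: 0.7 × (1−0.9) × 0.9 × 0.15 × (1−0.95) × 0.15 = 0.000070875
P(defect | x) = 0.000070875 / 0.001110375 ≈ 0.064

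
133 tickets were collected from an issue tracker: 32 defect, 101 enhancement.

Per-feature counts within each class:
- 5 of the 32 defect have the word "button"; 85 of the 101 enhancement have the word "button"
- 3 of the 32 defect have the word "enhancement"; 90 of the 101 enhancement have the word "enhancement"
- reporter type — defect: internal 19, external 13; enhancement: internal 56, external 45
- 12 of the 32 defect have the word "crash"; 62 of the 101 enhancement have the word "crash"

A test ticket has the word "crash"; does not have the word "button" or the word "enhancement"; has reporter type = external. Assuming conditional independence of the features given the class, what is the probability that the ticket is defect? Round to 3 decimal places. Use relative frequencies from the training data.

defect: (32/133) × (27/32) × (29/32) × (13/32) × (12/32) ≈ 0.0280275
enhancement: (101/133) × (16/101) × (11/101) × (45/101) × (62/101) ≈ 0.00358345
P(defect | x) = 0.0280275 / 0.03161095 ≈ 0.887

0.887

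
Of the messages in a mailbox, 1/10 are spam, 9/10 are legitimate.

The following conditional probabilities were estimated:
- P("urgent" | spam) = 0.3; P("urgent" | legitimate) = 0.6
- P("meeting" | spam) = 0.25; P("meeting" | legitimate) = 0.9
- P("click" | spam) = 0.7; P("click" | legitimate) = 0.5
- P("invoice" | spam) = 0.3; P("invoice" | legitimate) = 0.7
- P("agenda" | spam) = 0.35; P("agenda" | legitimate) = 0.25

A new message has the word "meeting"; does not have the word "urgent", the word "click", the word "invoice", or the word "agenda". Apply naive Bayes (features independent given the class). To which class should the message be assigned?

legitimate

spam: 0.1 × (1−0.3) × 0.25 × (1−0.7) × (1−0.3) × (1−0.35) = 0.00238875
legitimate: 0.9 × (1−0.6) × 0.9 × (1−0.5) × (1−0.7) × (1−0.25) = 0.03645
Highest score → legitimate.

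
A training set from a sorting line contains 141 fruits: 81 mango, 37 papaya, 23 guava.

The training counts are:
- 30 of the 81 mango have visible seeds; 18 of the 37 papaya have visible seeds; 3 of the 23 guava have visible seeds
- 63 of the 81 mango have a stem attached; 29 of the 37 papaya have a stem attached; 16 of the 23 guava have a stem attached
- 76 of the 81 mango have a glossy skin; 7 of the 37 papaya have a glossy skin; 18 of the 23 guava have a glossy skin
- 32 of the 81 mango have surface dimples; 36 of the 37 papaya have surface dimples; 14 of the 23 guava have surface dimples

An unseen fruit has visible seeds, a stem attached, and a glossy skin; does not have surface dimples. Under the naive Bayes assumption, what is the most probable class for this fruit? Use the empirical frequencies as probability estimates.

mango: (81/141) × (30/81) × (63/81) × (76/81) × (49/81) ≈ 0.0939285
papaya: (37/141) × (18/37) × (29/37) × (7/37) × (1/37) ≈ 0.000511616
guava: (23/141) × (3/23) × (16/23) × (18/23) × (9/23) ≈ 0.00453267
Highest score → mango.

mango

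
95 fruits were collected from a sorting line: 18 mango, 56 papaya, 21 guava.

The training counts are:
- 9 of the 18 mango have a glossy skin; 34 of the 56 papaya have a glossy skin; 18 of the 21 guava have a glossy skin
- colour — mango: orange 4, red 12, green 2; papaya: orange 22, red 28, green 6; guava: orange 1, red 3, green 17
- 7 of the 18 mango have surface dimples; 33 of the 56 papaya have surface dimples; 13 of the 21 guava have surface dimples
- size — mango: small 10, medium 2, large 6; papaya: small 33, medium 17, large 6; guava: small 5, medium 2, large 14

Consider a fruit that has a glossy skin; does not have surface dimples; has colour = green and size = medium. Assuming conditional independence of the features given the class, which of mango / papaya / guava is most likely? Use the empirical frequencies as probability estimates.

mango: (18/95) × (9/18) × (2/18) × (11/18) × (2/18) ≈ 0.00071475
papaya: (56/95) × (34/56) × (6/56) × (23/56) × (17/56) ≈ 0.00478101
guava: (21/95) × (18/21) × (17/21) × (8/21) × (2/21) ≈ 0.00556493
Highest score → guava.

guava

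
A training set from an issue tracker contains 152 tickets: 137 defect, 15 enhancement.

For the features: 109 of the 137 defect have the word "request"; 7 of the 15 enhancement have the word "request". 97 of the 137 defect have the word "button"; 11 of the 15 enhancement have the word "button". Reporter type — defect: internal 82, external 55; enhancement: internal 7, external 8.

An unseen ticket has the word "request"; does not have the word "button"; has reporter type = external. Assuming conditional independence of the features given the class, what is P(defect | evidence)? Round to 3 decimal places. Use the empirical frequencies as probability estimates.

0.928

defect: (137/152) × (109/137) × (40/137) × (55/137) ≈ 0.0840552
enhancement: (15/152) × (7/15) × (4/15) × (8/15) ≈ 0.00654971
P(defect | x) = 0.0840552 / 0.09060491 ≈ 0.928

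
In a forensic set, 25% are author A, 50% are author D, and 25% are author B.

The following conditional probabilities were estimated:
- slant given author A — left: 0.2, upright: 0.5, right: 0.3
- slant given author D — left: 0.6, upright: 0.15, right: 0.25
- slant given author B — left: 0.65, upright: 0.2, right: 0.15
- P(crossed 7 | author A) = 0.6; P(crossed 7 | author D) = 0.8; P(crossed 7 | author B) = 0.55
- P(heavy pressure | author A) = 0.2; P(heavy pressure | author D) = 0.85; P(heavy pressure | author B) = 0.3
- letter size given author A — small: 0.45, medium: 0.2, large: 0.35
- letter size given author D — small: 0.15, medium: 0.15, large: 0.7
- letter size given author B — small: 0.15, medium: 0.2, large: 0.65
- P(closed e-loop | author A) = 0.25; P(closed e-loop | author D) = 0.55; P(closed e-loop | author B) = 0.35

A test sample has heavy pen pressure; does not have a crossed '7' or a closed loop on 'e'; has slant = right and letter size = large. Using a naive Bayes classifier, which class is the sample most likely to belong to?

author A: 0.25 × 0.3 × (1−0.6) × 0.2 × 0.35 × (1−0.25) = 0.001575
author D: 0.5 × 0.25 × (1−0.8) × 0.85 × 0.7 × (1−0.55) = 0.00669375
author B: 0.25 × 0.15 × (1−0.55) × 0.3 × 0.65 × (1−0.35) = 0.00213890625
Highest score → author D.

author D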